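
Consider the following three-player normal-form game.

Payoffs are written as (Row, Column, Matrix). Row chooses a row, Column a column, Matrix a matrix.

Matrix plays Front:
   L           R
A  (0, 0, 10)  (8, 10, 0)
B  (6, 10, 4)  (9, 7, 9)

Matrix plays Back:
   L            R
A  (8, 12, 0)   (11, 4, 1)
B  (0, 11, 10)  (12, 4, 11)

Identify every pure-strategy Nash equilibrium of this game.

none

(A, L, Front): Row can switch to B (0 → 6). Not NE.
(A, L, Back): Matrix can switch to Front (0 → 10). Not NE.
(A, R, Front): Row can switch to B (8 → 9). Not NE.
(A, R, Back): Row can switch to B (11 → 12). Not NE.
(B, L, Front): Matrix can switch to Back (4 → 10). Not NE.
(B, L, Back): Row can switch to A (0 → 8). Not NE.
(B, R, Front): Column can switch to L (7 → 10). Not NE.
(B, R, Back): Column can switch to L (4 → 11). Not NE.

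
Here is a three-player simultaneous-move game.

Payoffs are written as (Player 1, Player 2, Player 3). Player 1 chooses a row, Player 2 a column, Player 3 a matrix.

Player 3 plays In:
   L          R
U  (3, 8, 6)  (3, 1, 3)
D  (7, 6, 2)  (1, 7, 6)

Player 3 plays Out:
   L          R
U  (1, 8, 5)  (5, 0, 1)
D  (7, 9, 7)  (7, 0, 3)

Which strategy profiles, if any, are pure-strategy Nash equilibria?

For each player, find the best response to each opponent profile; mutual best responses are the pure NE.
Player 1 against (L, In): payoffs 3, 7 → best response D.
Player 1 against (L, Out): payoffs 1, 7 → best response D.
Player 1 against (R, In): payoffs 3, 1 → best response U.
Player 1 against (R, Out): payoffs 5, 7 → best response D.
Player 2 against (U, In): payoffs 8, 1 → best response L.
Player 2 against (U, Out): payoffs 8, 0 → best response L.
Player 2 against (D, In): payoffs 6, 7 → best response R.
Player 2 against (D, Out): payoffs 9, 0 → best response L.
Player 3 against (U, L): payoffs 6, 5 → best response In.
Player 3 against (U, R): payoffs 3, 1 → best response In.
Player 3 against (D, L): payoffs 2, 7 → best response Out.
Player 3 against (D, R): payoffs 6, 3 → best response In.
Mutual best responses: (D, L, Out).

The unique pure-strategy Nash equilibrium is (D, L, Out).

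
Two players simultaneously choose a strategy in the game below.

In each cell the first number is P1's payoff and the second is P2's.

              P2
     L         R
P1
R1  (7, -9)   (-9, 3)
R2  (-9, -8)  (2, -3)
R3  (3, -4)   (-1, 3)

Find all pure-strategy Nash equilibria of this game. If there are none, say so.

(R2, R)

P1 against L: payoffs 7, -9, 3 → best response R1.
P1 against R: payoffs -9, 2, -1 → best response R2.
P2 against R1: payoffs -9, 3 → best response R.
P2 against R2: payoffs -8, -3 → best response R.
P2 against R3: payoffs -4, 3 → best response R.
Mutual best responses: (R2, R).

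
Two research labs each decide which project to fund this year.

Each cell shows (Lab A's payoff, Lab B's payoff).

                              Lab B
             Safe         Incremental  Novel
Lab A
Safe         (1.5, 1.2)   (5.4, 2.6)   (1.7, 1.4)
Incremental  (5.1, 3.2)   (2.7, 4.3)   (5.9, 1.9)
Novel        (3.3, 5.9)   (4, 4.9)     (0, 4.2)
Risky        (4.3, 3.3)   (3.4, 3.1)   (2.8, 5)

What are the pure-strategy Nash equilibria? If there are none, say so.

(Safe, Safe): Lab A can switch to Incremental (1.5 → 5.1). Not NE.
(Safe, Incremental): Lab A gets 5.4, best alternative 4; Lab B gets 2.6, best alternative 1.4. No profitable deviation — NE.
(Safe, Novel): Lab A can switch to Incremental (1.7 → 5.9). Not NE.
(Incremental, Safe): Lab B can switch to Incremental (3.2 → 4.3). Not NE.
(Incremental, Incremental): Lab A can switch to Safe (2.7 → 5.4). Not NE.
(Incremental, Novel): Lab B can switch to Safe (1.9 → 3.2). Not NE.
(Novel, Safe): Lab A can switch to Incremental (3.3 → 5.1). Not NE.
(Novel, Incremental): Lab A can switch to Safe (4 → 5.4). Not NE.
(Novel, Novel): Lab A can switch to Safe (0 → 1.7). Not NE.
(Risky, Safe): Lab A can switch to Incremental (4.3 → 5.1). Not NE.
(Risky, Incremental): Lab A can switch to Safe (3.4 → 5.4). Not NE.
(Risky, Novel): Lab A can switch to Incremental (2.8 → 5.9). Not NE.

Pure NE: (Safe, Incremental)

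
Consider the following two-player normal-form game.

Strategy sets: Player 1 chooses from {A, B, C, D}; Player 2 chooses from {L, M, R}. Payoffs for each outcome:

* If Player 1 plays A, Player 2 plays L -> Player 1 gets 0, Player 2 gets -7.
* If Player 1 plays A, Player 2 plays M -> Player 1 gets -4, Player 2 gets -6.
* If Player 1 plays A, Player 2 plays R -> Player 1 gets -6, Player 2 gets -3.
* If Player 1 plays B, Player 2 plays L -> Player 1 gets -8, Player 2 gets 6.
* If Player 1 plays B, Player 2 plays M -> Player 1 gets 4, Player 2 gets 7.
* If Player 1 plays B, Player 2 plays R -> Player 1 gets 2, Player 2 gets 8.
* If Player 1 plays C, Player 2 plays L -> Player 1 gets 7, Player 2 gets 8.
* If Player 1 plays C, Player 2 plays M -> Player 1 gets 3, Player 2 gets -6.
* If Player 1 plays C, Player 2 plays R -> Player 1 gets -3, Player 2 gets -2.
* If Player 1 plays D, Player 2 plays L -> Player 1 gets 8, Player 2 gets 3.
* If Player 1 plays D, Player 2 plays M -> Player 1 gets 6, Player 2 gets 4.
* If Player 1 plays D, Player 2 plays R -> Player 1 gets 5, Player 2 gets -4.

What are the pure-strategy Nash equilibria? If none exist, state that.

Player 1 against L: payoffs 0, -8, 7, 8 → best response D.
Player 1 against M: payoffs -4, 4, 3, 6 → best response D.
Player 1 against R: payoffs -6, 2, -3, 5 → best response D.
Player 2 against A: payoffs -7, -6, -3 → best response R.
Player 2 against B: payoffs 6, 7, 8 → best response R.
Player 2 against C: payoffs 8, -6, -2 → best response L.
Player 2 against D: payoffs 3, 4, -4 → best response M.
Mutual best responses: (D, M).

(D, M)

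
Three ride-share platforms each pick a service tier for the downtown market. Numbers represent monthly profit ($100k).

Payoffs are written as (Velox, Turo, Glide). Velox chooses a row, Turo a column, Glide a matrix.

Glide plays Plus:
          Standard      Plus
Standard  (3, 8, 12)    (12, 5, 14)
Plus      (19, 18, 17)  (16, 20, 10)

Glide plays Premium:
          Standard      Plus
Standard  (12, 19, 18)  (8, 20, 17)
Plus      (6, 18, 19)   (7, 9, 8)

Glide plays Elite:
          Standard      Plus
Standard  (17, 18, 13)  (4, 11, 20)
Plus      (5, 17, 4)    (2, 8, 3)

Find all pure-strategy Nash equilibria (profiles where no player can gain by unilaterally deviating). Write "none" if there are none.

(Plus, Plus, Plus)

For each strategy profile, look for a profitable unilateral deviation.
(Standard, Standard, Plus): Velox can switch to Plus (3 → 19). Not NE.
(Standard, Standard, Premium): Turo can switch to Plus (19 → 20). Not NE.
(Standard, Standard, Elite): Glide can switch to Premium (13 → 18). Not NE.
(Standard, Plus, Plus): Velox can switch to Plus (12 → 16). Not NE.
(Standard, Plus, Premium): Glide can switch to Elite (17 → 20). Not NE.
(Standard, Plus, Elite): Turo can switch to Standard (11 → 18). Not NE.
(Plus, Standard, Plus): Turo can switch to Plus (18 → 20). Not NE.
(Plus, Standard, Premium): Velox can switch to Standard (6 → 12). Not NE.
(Plus, Standard, Elite): Velox can switch to Standard (5 → 17). Not NE.
(Plus, Plus, Plus): Velox gets 16, best alternative 12; Turo gets 20, best alternative 18; Glide gets 10, best alternative 8. No profitable deviation — NE.
(Plus, Plus, Premium): Velox can switch to Standard (7 → 8). Not NE.
(The remaining 1 profile has a profitable deviation by the same check.)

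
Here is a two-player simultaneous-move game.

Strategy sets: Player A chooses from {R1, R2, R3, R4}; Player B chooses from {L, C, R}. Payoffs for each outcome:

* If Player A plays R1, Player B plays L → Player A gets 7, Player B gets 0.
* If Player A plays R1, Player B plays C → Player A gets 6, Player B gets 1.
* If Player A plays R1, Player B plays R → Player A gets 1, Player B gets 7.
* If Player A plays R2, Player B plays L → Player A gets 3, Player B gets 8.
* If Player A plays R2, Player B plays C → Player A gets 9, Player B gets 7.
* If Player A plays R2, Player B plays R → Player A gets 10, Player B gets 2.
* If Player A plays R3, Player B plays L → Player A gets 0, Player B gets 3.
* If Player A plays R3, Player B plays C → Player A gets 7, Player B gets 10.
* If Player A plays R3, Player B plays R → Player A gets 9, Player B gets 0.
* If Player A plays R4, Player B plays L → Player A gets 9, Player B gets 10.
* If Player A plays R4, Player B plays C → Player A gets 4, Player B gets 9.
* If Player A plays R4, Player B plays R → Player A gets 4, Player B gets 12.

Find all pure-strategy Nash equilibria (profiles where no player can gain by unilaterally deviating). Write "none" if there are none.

No pure-strategy Nash equilibrium.

Player A against L: payoffs 7, 3, 0, 9 → best response R4.
Player A against C: payoffs 6, 9, 7, 4 → best response R2.
Player A against R: payoffs 1, 10, 9, 4 → best response R2.
Player B against R1: payoffs 0, 1, 7 → best response R.
Player B against R2: payoffs 8, 7, 2 → best response L.
Player B against R3: payoffs 3, 10, 0 → best response C.
Player B against R4: payoffs 10, 9, 12 → best response R.
No profile is a mutual best response for all players.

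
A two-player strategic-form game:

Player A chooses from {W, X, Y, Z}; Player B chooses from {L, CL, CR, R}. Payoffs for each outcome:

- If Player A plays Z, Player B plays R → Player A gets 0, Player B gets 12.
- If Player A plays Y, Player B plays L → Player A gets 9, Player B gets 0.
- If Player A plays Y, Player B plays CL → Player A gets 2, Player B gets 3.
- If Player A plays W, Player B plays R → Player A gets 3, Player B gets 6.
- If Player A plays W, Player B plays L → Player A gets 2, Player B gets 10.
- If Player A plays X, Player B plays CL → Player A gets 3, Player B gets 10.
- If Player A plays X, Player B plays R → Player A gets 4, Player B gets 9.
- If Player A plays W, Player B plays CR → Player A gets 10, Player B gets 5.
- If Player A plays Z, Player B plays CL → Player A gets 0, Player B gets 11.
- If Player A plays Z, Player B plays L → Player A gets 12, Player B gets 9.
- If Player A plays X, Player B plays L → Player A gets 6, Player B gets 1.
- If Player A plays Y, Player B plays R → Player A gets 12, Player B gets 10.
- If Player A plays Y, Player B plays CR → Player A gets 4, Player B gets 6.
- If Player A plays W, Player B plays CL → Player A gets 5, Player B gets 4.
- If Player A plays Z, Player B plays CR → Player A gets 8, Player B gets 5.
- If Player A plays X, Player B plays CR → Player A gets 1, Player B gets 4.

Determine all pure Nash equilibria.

Pure NE: (Y, R)

Player A against L: payoffs 2, 6, 9, 12 → best response Z.
Player A against CL: payoffs 5, 3, 2, 0 → best response W.
Player A against CR: payoffs 10, 1, 4, 8 → best response W.
Player A against R: payoffs 3, 4, 12, 0 → best response Y.
Player B against W: payoffs 10, 4, 5, 6 → best response L.
Player B against X: payoffs 1, 10, 4, 9 → best response CL.
Player B against Y: payoffs 0, 3, 6, 10 → best response R.
Player B against Z: payoffs 9, 11, 5, 12 → best response R.
Mutual best responses: (Y, R).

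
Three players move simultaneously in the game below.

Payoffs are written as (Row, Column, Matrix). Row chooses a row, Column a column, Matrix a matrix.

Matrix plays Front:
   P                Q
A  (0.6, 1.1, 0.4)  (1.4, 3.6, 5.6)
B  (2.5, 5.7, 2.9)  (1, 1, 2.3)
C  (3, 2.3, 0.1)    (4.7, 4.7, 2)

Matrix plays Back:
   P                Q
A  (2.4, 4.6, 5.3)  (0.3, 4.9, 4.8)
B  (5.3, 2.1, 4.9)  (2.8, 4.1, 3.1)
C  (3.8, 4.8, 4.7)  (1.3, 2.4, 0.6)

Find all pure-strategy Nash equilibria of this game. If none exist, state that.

Row against (P, Front): payoffs 0.6, 2.5, 3 → best response C.
Row against (P, Back): payoffs 2.4, 5.3, 3.8 → best response B.
Row against (Q, Front): payoffs 1.4, 1, 4.7 → best response C.
Row against (Q, Back): payoffs 0.3, 2.8, 1.3 → best response B.
Column against (A, Front): payoffs 1.1, 3.6 → best response Q.
Column against (A, Back): payoffs 4.6, 4.9 → best response Q.
Column against (B, Front): payoffs 5.7, 1 → best response P.
Column against (B, Back): payoffs 2.1, 4.1 → best response Q.
Column against (C, Front): payoffs 2.3, 4.7 → best response Q.
Column against (C, Back): payoffs 4.8, 2.4 → best response P.
Matrix against (A, P): payoffs 0.4, 5.3 → best response Back.
Matrix against (A, Q): payoffs 5.6, 4.8 → best response Front.
Matrix against (B, P): payoffs 2.9, 4.9 → best response Back.
Matrix against (B, Q): payoffs 2.3, 3.1 → best response Back.
Matrix against (C, P): payoffs 0.1, 4.7 → best response Back.
Matrix against (C, Q): payoffs 2, 0.6 → best response Front.
Mutual best responses: (B, Q, Back); (C, Q, Front).

(B, Q, Back) and (C, Q, Front)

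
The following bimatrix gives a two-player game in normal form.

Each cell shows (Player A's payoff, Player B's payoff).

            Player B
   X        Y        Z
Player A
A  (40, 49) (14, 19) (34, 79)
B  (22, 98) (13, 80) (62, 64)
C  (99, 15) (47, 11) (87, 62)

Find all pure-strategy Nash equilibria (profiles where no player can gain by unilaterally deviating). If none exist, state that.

Player A against X: payoffs 40, 22, 99 → best response C.
Player A against Y: payoffs 14, 13, 47 → best response C.
Player A against Z: payoffs 34, 62, 87 → best response C.
Player B against A: payoffs 49, 19, 79 → best response Z.
Player B against B: payoffs 98, 80, 64 → best response X.
Player B against C: payoffs 15, 11, 62 → best response Z.
Mutual best responses: (C, Z).

(C, Z)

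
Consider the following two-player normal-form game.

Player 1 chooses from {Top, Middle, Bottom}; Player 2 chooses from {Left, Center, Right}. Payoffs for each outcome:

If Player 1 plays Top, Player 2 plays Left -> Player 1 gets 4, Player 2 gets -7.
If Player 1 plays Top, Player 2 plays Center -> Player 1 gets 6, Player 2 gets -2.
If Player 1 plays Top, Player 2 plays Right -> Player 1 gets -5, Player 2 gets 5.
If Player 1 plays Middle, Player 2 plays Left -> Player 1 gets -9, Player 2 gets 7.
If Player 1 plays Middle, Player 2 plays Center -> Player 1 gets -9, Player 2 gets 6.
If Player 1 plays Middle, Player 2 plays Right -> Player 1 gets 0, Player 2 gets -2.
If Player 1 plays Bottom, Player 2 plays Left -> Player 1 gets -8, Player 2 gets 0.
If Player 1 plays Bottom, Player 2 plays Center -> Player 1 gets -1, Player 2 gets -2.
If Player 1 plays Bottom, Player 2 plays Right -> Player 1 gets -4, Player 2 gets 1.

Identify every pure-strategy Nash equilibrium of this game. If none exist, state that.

Mark each player's best response to every combination of opponents' strategies; a profile where every player is best-responding is a pure Nash equilibrium.
Player 1 against Left: payoffs 4, -9, -8 → best response Top.
Player 1 against Center: payoffs 6, -9, -1 → best response Top.
Player 1 against Right: payoffs -5, 0, -4 → best response Middle.
Player 2 against Top: payoffs -7, -2, 5 → best response Right.
Player 2 against Middle: payoffs 7, 6, -2 → best response Left.
Player 2 against Bottom: payoffs 0, -2, 1 → best response Right.
No profile is a mutual best response for all players.

none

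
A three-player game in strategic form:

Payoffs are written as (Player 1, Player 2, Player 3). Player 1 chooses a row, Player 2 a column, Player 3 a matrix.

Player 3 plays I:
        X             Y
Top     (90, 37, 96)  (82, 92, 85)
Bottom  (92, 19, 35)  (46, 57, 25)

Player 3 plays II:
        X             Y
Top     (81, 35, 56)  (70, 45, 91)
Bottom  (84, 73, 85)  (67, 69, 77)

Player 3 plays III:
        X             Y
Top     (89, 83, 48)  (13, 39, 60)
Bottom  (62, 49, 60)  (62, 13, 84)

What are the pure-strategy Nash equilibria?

Check each profile: it is a Nash equilibrium iff no player can strictly gain by switching unilaterally.
(Top, X, I): Player 1 can switch to Bottom (90 → 92). Not NE.
(Top, X, II): Player 1 can switch to Bottom (81 → 84). Not NE.
(Top, X, III): Player 3 can switch to I (48 → 96). Not NE.
(Top, Y, I): Player 3 can switch to II (85 → 91). Not NE.
(Top, Y, II): Player 1 gets 70, best alternative 67; Player 2 gets 45, best alternative 35; Player 3 gets 91, best alternative 85. No profitable deviation — NE.
(Top, Y, III): Player 1 can switch to Bottom (13 → 62). Not NE.
(Bottom, X, I): Player 2 can switch to Y (19 → 57). Not NE.
(Bottom, X, II): Player 1 gets 84, best alternative 81; Player 2 gets 73, best alternative 69; Player 3 gets 85, best alternative 60. No profitable deviation — NE.
(The remaining 4 profiles each have a profitable deviation by the same check.)

Pure-strategy Nash equilibria: (Top, Y, II); (Bottom, X, II)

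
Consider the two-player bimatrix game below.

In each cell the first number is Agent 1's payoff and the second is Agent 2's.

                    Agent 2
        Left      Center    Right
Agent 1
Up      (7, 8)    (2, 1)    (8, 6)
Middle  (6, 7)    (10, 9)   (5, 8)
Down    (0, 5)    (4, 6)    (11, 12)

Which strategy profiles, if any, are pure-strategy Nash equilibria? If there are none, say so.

Agent 1 against Left: payoffs 7, 6, 0 → best response Up.
Agent 1 against Center: payoffs 2, 10, 4 → best response Middle.
Agent 1 against Right: payoffs 8, 5, 11 → best response Down.
Agent 2 against Up: payoffs 8, 1, 6 → best response Left.
Agent 2 against Middle: payoffs 7, 9, 8 → best response Center.
Agent 2 against Down: payoffs 5, 6, 12 → best response Right.
Mutual best responses: (Up, Left); (Middle, Center); (Down, Right).

The pure Nash equilibria are (Up, Left), (Middle, Center), (Down, Right).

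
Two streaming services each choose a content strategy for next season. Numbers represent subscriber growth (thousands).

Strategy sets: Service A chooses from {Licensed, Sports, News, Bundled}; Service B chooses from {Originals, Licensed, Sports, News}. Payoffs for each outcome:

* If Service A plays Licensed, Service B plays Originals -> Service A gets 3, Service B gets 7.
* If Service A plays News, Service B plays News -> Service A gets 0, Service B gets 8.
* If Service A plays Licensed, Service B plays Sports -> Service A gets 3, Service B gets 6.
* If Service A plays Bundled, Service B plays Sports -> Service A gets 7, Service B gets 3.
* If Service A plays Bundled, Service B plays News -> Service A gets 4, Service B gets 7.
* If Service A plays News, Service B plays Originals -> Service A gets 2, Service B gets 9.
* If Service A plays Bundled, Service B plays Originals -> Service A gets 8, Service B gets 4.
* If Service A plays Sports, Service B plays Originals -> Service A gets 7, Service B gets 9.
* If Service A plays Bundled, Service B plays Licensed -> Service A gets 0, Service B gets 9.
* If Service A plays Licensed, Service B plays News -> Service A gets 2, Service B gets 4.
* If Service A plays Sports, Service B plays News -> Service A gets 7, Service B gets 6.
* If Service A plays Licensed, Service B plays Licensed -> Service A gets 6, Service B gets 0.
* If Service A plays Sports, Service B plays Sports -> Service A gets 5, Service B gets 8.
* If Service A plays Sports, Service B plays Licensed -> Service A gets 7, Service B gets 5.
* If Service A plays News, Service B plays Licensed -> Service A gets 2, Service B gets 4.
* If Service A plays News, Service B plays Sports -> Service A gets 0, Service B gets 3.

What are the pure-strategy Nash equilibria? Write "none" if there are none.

none

Service A against Originals: payoffs 3, 7, 2, 8 → best response Bundled.
Service A against Licensed: payoffs 6, 7, 2, 0 → best response Sports.
Service A against Sports: payoffs 3, 5, 0, 7 → best response Bundled.
Service A against News: payoffs 2, 7, 0, 4 → best response Sports.
Service B against Licensed: payoffs 7, 0, 6, 4 → best response Originals.
Service B against Sports: payoffs 9, 5, 8, 6 → best response Originals.
Service B against News: payoffs 9, 4, 3, 8 → best response Originals.
Service B against Bundled: payoffs 4, 9, 3, 7 → best response Licensed.
No profile is a mutual best response for all players.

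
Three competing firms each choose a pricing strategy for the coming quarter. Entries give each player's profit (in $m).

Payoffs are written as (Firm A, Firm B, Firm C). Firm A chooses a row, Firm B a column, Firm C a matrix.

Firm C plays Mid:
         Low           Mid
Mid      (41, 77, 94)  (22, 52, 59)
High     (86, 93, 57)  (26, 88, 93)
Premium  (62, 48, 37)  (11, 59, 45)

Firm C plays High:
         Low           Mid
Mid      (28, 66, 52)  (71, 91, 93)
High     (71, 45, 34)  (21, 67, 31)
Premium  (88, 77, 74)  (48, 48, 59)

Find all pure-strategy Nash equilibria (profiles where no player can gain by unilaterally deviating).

The pure Nash equilibria are (Mid, Mid, High) and (High, Low, Mid) and (Premium, Low, High).

For each strategy profile, look for a profitable unilateral deviation.
(Mid, Low, Mid): Firm A can switch to High (41 → 86). Not NE.
(Mid, Low, High): Firm A can switch to High (28 → 71). Not NE.
(Mid, Mid, Mid): Firm A can switch to High (22 → 26). Not NE.
(Mid, Mid, High): Firm A gets 71, best alternative 48; Firm B gets 91, best alternative 66; Firm C gets 93, best alternative 59. No profitable deviation — NE.
(High, Low, Mid): Firm A gets 86, best alternative 62; Firm B gets 93, best alternative 88; Firm C gets 57, best alternative 34. No profitable deviation — NE.
(High, Low, High): Firm A can switch to Premium (71 → 88). Not NE.
(High, Mid, Mid): Firm B can switch to Low (88 → 93). Not NE.
(High, Mid, High): Firm A can switch to Mid (21 → 71). Not NE.
(Premium, Low, Mid): Firm A can switch to High (62 → 86). Not NE.
(Premium, Low, High): Firm A gets 88, best alternative 71; Firm B gets 77, best alternative 48; Firm C gets 74, best alternative 37. No profitable deviation — NE.
(Premium, Mid, Mid): Firm A can switch to Mid (11 → 22). Not NE.
(The remaining 1 profile has a profitable deviation by the same check.)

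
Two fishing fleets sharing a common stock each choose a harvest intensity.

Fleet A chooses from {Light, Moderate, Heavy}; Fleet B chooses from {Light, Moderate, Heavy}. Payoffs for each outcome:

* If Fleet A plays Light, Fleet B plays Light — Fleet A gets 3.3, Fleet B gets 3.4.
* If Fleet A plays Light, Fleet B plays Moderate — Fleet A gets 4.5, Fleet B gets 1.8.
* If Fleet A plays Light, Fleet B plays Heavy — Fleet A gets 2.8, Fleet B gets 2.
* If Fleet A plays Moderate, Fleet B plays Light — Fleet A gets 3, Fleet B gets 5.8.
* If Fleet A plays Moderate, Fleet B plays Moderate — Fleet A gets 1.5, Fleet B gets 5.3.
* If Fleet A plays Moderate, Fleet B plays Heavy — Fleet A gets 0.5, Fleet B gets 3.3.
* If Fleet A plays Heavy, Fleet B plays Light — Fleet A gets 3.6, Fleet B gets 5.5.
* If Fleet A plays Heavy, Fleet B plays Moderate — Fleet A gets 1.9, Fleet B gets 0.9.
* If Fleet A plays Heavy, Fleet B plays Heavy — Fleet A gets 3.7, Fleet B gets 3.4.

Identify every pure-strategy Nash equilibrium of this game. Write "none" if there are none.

The unique pure-strategy Nash equilibrium is (Heavy, Light).

(Light, Light): Fleet A can switch to Heavy (3.3 → 3.6). Not NE.
(Light, Moderate): Fleet B can switch to Light (1.8 → 3.4). Not NE.
(Light, Heavy): Fleet A can switch to Heavy (2.8 → 3.7). Not NE.
(Moderate, Light): Fleet A can switch to Light (3 → 3.3). Not NE.
(Moderate, Moderate): Fleet A can switch to Light (1.5 → 4.5). Not NE.
(Moderate, Heavy): Fleet A can switch to Light (0.5 → 2.8). Not NE.
(Heavy, Light): Fleet A gets 3.6, best alternative 3.3; Fleet B gets 5.5, best alternative 3.4. No profitable deviation — NE.
(The remaining 2 profiles each have a profitable deviation by the same check.)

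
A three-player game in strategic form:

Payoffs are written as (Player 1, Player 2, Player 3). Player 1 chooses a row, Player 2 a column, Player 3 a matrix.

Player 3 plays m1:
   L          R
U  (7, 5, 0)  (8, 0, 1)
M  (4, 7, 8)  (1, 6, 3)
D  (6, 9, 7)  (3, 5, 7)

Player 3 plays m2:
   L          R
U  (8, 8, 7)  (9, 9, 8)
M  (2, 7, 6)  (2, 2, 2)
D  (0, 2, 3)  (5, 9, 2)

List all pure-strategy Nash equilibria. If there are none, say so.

Player 1 against (L, m1): payoffs 7, 4, 6 → best response U.
Player 1 against (L, m2): payoffs 8, 2, 0 → best response U.
Player 1 against (R, m1): payoffs 8, 1, 3 → best response U.
Player 1 against (R, m2): payoffs 9, 2, 5 → best response U.
Player 2 against (U, m1): payoffs 5, 0 → best response L.
Player 2 against (U, m2): payoffs 8, 9 → best response R.
Player 2 against (M, m1): payoffs 7, 6 → best response L.
Player 2 against (M, m2): payoffs 7, 2 → best response L.
Player 2 against (D, m1): payoffs 9, 5 → best response L.
Player 2 against (D, m2): payoffs 2, 9 → best response R.
Player 3 against (U, L): payoffs 0, 7 → best response m2.
Player 3 against (U, R): payoffs 1, 8 → best response m2.
Player 3 against (M, L): payoffs 8, 6 → best response m1.
Player 3 against (M, R): payoffs 3, 2 → best response m1.
Player 3 against (D, L): payoffs 7, 3 → best response m1.
Player 3 against (D, R): payoffs 7, 2 → best response m1.
Mutual best responses: (U, R, m2).

(U, R, m2)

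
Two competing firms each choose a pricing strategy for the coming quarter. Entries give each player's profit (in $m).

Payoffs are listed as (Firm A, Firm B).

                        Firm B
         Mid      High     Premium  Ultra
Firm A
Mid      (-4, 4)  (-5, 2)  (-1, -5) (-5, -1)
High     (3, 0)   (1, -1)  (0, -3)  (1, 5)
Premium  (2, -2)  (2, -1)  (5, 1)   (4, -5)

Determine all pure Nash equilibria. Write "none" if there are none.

(Mid, Mid): Firm A can switch to High (-4 → 3). Not NE.
(Mid, High): Firm A can switch to High (-5 → 1). Not NE.
(Mid, Premium): Firm A can switch to High (-1 → 0). Not NE.
(Mid, Ultra): Firm A can switch to High (-5 → 1). Not NE.
(High, Mid): Firm B can switch to Ultra (0 → 5). Not NE.
(High, High): Firm A can switch to Premium (1 → 2). Not NE.
(High, Premium): Firm A can switch to Premium (0 → 5). Not NE.
(High, Ultra): Firm A can switch to Premium (1 → 4). Not NE.
(Premium, Premium): Firm A gets 5, best alternative 0; Firm B gets 1, best alternative -1. No profitable deviation — NE.
(The remaining 3 profiles each have a profitable deviation by the same check.)

The unique pure-strategy Nash equilibrium is (Premium, Premium).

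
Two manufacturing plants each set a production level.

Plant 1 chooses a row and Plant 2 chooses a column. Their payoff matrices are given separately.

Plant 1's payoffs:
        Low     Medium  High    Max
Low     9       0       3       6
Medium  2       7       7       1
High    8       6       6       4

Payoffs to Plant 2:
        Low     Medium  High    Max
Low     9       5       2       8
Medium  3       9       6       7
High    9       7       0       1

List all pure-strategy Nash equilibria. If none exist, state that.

(Low, Low): Plant 1 gets 9, best alternative 8; Plant 2 gets 9, best alternative 8. No profitable deviation — NE.
(Low, Medium): Plant 1 can switch to Medium (0 → 7). Not NE.
(Low, High): Plant 1 can switch to Medium (3 → 7). Not NE.
(Low, Max): Plant 2 can switch to Low (8 → 9). Not NE.
(Medium, Low): Plant 1 can switch to Low (2 → 9). Not NE.
(Medium, Medium): Plant 1 gets 7, best alternative 6; Plant 2 gets 9, best alternative 7. No profitable deviation — NE.
(Medium, High): Plant 2 can switch to Medium (6 → 9). Not NE.
(Medium, Max): Plant 1 can switch to Low (1 → 6). Not NE.
(High, Low): Plant 1 can switch to Low (8 → 9). Not NE.
(High, Medium): Plant 1 can switch to Medium (6 → 7). Not NE.
(High, High): Plant 1 can switch to Medium (6 → 7). Not NE.
(High, Max): Plant 1 can switch to Low (4 → 6). Not NE.

Pure-strategy Nash equilibria: (Low, Low), (Medium, Medium)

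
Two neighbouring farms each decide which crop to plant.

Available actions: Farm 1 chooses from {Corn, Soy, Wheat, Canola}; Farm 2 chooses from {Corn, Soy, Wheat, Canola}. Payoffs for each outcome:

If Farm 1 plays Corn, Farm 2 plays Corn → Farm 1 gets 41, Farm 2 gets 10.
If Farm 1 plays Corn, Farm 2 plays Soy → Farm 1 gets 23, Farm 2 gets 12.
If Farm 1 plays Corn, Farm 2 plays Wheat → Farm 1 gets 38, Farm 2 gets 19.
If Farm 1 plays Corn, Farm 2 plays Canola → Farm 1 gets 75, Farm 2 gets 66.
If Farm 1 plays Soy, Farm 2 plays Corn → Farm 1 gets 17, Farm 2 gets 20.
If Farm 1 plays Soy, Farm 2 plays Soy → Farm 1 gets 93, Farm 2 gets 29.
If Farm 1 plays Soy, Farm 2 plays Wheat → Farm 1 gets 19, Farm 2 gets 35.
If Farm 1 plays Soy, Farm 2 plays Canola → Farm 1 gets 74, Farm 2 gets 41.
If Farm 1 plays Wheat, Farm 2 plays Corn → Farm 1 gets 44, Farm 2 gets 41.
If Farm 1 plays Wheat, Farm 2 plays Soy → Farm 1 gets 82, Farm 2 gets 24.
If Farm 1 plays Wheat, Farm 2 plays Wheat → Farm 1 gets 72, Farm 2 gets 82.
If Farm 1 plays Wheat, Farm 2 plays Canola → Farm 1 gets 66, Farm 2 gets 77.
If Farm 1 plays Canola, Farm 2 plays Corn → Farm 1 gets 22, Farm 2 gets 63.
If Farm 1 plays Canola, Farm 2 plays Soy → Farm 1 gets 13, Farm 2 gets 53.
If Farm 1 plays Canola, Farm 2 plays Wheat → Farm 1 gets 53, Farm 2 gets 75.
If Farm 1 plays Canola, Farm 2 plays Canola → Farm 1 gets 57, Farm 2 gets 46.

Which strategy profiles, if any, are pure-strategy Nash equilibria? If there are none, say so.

(Corn, Canola); (Wheat, Wheat)

(Corn, Corn): Farm 1 can switch to Wheat (41 → 44). Not NE.
(Corn, Soy): Farm 1 can switch to Soy (23 → 93). Not NE.
(Corn, Wheat): Farm 1 can switch to Wheat (38 → 72). Not NE.
(Corn, Canola): Farm 1 gets 75, best alternative 74; Farm 2 gets 66, best alternative 19. No profitable deviation — NE.
(Soy, Corn): Farm 1 can switch to Corn (17 → 41). Not NE.
(Soy, Soy): Farm 2 can switch to Wheat (29 → 35). Not NE.
(Soy, Wheat): Farm 1 can switch to Corn (19 → 38). Not NE.
(Soy, Canola): Farm 1 can switch to Corn (74 → 75). Not NE.
(Wheat, Corn): Farm 2 can switch to Wheat (41 → 82). Not NE.
(Wheat, Soy): Farm 1 can switch to Soy (82 → 93). Not NE.
(Wheat, Wheat): Farm 1 gets 72, best alternative 53; Farm 2 gets 82, best alternative 77. No profitable deviation — NE.
(Wheat, Canola): Farm 1 can switch to Corn (66 → 75). Not NE.
(Canola, Corn): Farm 1 can switch to Corn (22 → 41). Not NE.
(Canola, Soy): Farm 1 can switch to Corn (13 → 23). Not NE.
(The remaining 2 profiles each have a profitable deviation by the same check.)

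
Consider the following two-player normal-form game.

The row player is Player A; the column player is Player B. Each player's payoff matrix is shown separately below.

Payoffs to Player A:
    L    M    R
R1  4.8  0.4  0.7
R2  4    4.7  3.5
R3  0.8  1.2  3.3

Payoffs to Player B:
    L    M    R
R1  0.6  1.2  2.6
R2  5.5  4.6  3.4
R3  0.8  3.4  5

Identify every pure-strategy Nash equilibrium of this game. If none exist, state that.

none

Player A against L: payoffs 4.8, 4, 0.8 → best response R1.
Player A against M: payoffs 0.4, 4.7, 1.2 → best response R2.
Player A against R: payoffs 0.7, 3.5, 3.3 → best response R2.
Player B against R1: payoffs 0.6, 1.2, 2.6 → best response R.
Player B against R2: payoffs 5.5, 4.6, 3.4 → best response L.
Player B against R3: payoffs 0.8, 3.4, 5 → best response R.
No profile is a mutual best response for all players.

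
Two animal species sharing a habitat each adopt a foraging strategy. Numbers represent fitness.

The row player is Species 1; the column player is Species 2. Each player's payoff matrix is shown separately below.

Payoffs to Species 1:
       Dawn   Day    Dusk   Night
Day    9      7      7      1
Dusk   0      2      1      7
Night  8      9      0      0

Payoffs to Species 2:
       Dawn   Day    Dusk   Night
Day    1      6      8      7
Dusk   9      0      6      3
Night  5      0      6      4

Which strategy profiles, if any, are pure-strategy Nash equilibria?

The unique pure-strategy Nash equilibrium is (Day, Dusk).

(Day, Dawn): Species 2 can switch to Day (1 → 6). Not NE.
(Day, Day): Species 1 can switch to Night (7 → 9). Not NE.
(Day, Dusk): Species 1 gets 7, best alternative 1; Species 2 gets 8, best alternative 7. No profitable deviation — NE.
(Day, Night): Species 1 can switch to Dusk (1 → 7). Not NE.
(Dusk, Dawn): Species 1 can switch to Day (0 → 9). Not NE.
(Dusk, Day): Species 1 can switch to Day (2 → 7). Not NE.
(Dusk, Dusk): Species 1 can switch to Day (1 → 7). Not NE.
(Dusk, Night): Species 2 can switch to Dawn (3 → 9). Not NE.
(Night, Dawn): Species 1 can switch to Day (8 → 9). Not NE.
(Night, Day): Species 2 can switch to Dawn (0 → 5). Not NE.
(Night, Dusk): Species 1 can switch to Day (0 → 7). Not NE.
(Night, Night): Species 1 can switch to Day (0 → 1). Not NE.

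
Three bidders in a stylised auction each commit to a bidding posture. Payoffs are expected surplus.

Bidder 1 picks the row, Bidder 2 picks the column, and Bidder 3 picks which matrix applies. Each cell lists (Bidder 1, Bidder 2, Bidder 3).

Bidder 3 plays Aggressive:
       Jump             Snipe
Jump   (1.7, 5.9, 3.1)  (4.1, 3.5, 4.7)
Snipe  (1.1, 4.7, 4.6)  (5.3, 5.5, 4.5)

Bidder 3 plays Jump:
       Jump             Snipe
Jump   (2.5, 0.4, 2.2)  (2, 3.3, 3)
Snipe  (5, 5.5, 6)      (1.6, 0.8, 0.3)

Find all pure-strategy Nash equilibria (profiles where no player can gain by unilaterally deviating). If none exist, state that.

Bidder 1 against (Jump, Aggressive): payoffs 1.7, 1.1 → best response Jump.
Bidder 1 against (Jump, Jump): payoffs 2.5, 5 → best response Snipe.
Bidder 1 against (Snipe, Aggressive): payoffs 4.1, 5.3 → best response Snipe.
Bidder 1 against (Snipe, Jump): payoffs 2, 1.6 → best response Jump.
Bidder 2 against (Jump, Aggressive): payoffs 5.9, 3.5 → best response Jump.
Bidder 2 against (Jump, Jump): payoffs 0.4, 3.3 → best response Snipe.
Bidder 2 against (Snipe, Aggressive): payoffs 4.7, 5.5 → best response Snipe.
Bidder 2 against (Snipe, Jump): payoffs 5.5, 0.8 → best response Jump.
Bidder 3 against (Jump, Jump): payoffs 3.1, 2.2 → best response Aggressive.
Bidder 3 against (Jump, Snipe): payoffs 4.7, 3 → best response Aggressive.
Bidder 3 against (Snipe, Jump): payoffs 4.6, 6 → best response Jump.
Bidder 3 against (Snipe, Snipe): payoffs 4.5, 0.3 → best response Aggressive.
Mutual best responses: (Jump, Jump, Aggressive); (Snipe, Jump, Jump); (Snipe, Snipe, Aggressive).

(Jump, Jump, Aggressive) and (Snipe, Jump, Jump) and (Snipe, Snipe, Aggressive)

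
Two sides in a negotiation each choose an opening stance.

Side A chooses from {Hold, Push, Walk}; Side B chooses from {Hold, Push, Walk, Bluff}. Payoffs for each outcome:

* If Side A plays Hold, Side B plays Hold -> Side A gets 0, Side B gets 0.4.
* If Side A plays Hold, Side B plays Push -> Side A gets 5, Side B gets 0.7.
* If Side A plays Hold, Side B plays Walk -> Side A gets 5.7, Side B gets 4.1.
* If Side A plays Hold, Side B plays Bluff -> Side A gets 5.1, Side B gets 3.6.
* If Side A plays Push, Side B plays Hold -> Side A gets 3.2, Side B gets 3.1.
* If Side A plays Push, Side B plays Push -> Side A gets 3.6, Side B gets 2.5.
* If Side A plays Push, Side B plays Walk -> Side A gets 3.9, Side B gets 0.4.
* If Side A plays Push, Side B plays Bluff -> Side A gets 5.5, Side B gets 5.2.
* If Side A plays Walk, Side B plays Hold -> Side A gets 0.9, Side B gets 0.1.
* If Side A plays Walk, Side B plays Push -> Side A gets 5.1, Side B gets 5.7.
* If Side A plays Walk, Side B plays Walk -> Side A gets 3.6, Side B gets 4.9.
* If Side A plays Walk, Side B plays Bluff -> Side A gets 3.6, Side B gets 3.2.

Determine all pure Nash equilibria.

Side A against Hold: payoffs 0, 3.2, 0.9 → best response Push.
Side A against Push: payoffs 5, 3.6, 5.1 → best response Walk.
Side A against Walk: payoffs 5.7, 3.9, 3.6 → best response Hold.
Side A against Bluff: payoffs 5.1, 5.5, 3.6 → best response Push.
Side B against Hold: payoffs 0.4, 0.7, 4.1, 3.6 → best response Walk.
Side B against Push: payoffs 3.1, 2.5, 0.4, 5.2 → best response Bluff.
Side B against Walk: payoffs 0.1, 5.7, 4.9, 3.2 → best response Push.
Mutual best responses: (Hold, Walk); (Push, Bluff); (Walk, Push).

(Hold, Walk); (Push, Bluff); (Walk, Push)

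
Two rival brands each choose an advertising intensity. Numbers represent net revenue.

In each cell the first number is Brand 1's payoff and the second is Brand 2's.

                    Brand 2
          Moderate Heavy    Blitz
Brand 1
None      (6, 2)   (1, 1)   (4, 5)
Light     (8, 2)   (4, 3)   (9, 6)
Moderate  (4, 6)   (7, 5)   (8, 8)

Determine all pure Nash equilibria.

Brand 1 against Moderate: payoffs 6, 8, 4 → best response Light.
Brand 1 against Heavy: payoffs 1, 4, 7 → best response Moderate.
Brand 1 against Blitz: payoffs 4, 9, 8 → best response Light.
Brand 2 against None: payoffs 2, 1, 5 → best response Blitz.
Brand 2 against Light: payoffs 2, 3, 6 → best response Blitz.
Brand 2 against Moderate: payoffs 6, 5, 8 → best response Blitz.
Mutual best responses: (Light, Blitz).

(Light, Blitz)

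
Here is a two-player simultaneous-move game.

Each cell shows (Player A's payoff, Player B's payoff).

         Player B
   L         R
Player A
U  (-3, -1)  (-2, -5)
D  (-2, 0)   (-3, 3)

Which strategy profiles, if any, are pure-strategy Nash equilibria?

(U, L): Player A can switch to D (-3 → -2). Not NE.
(U, R): Player B can switch to L (-5 → -1). Not NE.
(D, L): Player B can switch to R (0 → 3). Not NE.
(D, R): Player A can switch to U (-3 → -2). Not NE.

No pure-strategy Nash equilibrium.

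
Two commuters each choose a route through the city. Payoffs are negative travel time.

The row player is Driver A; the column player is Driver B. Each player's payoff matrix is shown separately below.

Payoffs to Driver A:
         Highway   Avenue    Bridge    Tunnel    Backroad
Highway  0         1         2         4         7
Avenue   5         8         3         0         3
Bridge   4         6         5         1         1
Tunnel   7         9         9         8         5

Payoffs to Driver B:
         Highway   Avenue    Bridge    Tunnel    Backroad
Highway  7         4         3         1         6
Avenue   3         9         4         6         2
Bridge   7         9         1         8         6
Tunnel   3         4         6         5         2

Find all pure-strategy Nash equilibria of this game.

Pure NE: (Tunnel, Bridge)

Mark each player's best response to every combination of opponents' strategies; a profile where every player is best-responding is a pure Nash equilibrium.
Driver A against Highway: payoffs 0, 5, 4, 7 → best response Tunnel.
Driver A against Avenue: payoffs 1, 8, 6, 9 → best response Tunnel.
Driver A against Bridge: payoffs 2, 3, 5, 9 → best response Tunnel.
Driver A against Tunnel: payoffs 4, 0, 1, 8 → best response Tunnel.
Driver A against Backroad: payoffs 7, 3, 1, 5 → best response Highway.
Driver B against Highway: payoffs 7, 4, 3, 1, 6 → best response Highway.
Driver B against Avenue: payoffs 3, 9, 4, 6, 2 → best response Avenue.
Driver B against Bridge: payoffs 7, 9, 1, 8, 6 → best response Avenue.
Driver B against Tunnel: payoffs 3, 4, 6, 5, 2 → best response Bridge.
Mutual best responses: (Tunnel, Bridge).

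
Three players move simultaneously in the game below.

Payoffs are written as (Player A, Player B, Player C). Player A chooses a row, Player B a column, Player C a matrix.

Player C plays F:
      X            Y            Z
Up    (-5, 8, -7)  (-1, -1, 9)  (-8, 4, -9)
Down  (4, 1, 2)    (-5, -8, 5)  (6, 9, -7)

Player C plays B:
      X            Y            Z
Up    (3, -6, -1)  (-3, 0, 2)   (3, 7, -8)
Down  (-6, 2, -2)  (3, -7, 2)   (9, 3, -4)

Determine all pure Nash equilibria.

The unique pure-strategy Nash equilibrium is (Down, Z, B).

Player A against (X, F): payoffs -5, 4 → best response Down.
Player A against (X, B): payoffs 3, -6 → best response Up.
Player A against (Y, F): payoffs -1, -5 → best response Up.
Player A against (Y, B): payoffs -3, 3 → best response Down.
Player A against (Z, F): payoffs -8, 6 → best response Down.
Player A against (Z, B): payoffs 3, 9 → best response Down.
Player B against (Up, F): payoffs 8, -1, 4 → best response X.
Player B against (Up, B): payoffs -6, 0, 7 → best response Z.
Player B against (Down, F): payoffs 1, -8, 9 → best response Z.
Player B against (Down, B): payoffs 2, -7, 3 → best response Z.
Player C against (Up, X): payoffs -7, -1 → best response B.
Player C against (Up, Y): payoffs 9, 2 → best response F.
Player C against (Up, Z): payoffs -9, -8 → best response B.
Player C against (Down, X): payoffs 2, -2 → best response F.
Player C against (Down, Y): payoffs 5, 2 → best response F.
Player C against (Down, Z): payoffs -7, -4 → best response B.
Mutual best responses: (Down, Z, B).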